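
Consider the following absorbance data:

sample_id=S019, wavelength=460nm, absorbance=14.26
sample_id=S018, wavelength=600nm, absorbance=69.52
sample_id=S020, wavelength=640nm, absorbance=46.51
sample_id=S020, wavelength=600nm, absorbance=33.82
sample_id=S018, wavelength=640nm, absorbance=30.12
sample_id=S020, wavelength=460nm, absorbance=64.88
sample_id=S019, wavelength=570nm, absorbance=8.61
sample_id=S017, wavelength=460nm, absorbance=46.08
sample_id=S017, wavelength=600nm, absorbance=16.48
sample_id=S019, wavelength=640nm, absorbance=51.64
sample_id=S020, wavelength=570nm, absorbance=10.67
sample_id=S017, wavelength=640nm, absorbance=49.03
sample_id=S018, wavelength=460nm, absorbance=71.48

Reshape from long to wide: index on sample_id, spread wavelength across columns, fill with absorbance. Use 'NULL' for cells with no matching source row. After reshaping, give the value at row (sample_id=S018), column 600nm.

69.52

The long row with sample_id=S018, wavelength=600nm has absorbance=69.52.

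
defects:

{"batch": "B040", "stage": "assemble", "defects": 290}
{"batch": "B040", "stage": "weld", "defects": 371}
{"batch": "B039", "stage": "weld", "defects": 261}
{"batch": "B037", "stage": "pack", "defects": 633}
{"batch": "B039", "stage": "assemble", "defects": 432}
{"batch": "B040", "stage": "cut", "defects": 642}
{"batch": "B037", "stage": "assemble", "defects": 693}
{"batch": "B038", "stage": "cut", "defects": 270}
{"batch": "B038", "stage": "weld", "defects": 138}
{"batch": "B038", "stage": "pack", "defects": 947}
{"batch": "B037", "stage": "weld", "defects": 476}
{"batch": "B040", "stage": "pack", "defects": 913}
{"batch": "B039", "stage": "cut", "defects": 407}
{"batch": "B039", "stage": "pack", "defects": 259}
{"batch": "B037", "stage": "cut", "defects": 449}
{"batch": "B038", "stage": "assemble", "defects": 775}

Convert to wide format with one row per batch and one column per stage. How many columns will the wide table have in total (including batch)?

5

1 column for batch plus 4 distinct stage values → 5 columns.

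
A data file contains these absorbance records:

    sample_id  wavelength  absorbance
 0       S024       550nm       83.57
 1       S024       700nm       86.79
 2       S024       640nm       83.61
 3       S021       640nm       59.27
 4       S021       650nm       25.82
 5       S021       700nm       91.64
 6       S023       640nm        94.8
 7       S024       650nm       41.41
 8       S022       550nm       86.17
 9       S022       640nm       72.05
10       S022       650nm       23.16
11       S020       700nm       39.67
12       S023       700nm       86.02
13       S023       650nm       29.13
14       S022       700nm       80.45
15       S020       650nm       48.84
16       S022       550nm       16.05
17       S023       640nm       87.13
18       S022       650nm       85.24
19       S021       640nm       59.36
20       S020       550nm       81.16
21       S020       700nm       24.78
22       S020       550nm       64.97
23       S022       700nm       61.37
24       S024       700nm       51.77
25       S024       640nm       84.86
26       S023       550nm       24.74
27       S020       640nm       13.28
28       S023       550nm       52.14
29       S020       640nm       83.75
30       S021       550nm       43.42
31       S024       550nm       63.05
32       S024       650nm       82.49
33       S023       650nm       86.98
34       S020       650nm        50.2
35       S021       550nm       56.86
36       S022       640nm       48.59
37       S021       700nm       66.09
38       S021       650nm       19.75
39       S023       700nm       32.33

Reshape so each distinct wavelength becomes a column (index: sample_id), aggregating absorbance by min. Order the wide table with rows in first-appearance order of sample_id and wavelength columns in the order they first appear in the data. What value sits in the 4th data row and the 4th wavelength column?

With rows in first-appearance order of sample_id, row 4 is sample_id=S022. wavelength columns in first-appearance order: 550nm, 700nm, 640nm, 650nm; column 4 is 650nm.
Long rows with sample_id=S022, wavelength=650nm: min(23.16, 85.24) = 23.16.

23.16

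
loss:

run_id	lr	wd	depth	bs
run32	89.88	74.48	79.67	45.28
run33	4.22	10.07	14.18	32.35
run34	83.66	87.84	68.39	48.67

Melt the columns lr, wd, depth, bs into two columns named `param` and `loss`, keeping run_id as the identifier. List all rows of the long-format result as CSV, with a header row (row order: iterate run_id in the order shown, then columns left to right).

Each (run_id, column) pair becomes one row: 3 × 4 = 12 rows.
For example, (run32, lr) → loss=89.88.

run_id,param,loss
run32,lr,89.88
run32,wd,74.48
run32,depth,79.67
run32,bs,45.28
run33,lr,4.22
run33,wd,10.07
run33,depth,14.18
run33,bs,32.35
run34,lr,83.66
run34,wd,87.84
run34,depth,68.39
run34,bs,48.67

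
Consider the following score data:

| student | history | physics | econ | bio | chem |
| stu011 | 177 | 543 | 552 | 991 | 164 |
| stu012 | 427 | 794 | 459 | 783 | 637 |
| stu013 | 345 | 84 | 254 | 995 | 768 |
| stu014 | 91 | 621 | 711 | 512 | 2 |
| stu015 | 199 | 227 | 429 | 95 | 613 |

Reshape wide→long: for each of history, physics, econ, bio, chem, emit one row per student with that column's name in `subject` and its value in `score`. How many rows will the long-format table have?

25

5 student values × 5 melted columns = 25 rows.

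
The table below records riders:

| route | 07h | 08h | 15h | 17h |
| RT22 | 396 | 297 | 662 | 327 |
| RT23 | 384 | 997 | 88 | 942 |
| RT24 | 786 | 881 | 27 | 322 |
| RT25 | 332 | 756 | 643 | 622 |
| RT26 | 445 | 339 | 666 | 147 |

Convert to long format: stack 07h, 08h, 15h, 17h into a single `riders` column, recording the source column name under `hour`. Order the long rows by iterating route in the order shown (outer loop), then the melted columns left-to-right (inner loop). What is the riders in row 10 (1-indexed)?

20 rows total (5 × 4). Row 10: index ⌊(10-1)/4⌋ = 2 into route → RT24; (10-1) mod 4 = 1 into the melted columns → 08h.
So row 10 is (RT24, 08h, 881); riders = 881.

881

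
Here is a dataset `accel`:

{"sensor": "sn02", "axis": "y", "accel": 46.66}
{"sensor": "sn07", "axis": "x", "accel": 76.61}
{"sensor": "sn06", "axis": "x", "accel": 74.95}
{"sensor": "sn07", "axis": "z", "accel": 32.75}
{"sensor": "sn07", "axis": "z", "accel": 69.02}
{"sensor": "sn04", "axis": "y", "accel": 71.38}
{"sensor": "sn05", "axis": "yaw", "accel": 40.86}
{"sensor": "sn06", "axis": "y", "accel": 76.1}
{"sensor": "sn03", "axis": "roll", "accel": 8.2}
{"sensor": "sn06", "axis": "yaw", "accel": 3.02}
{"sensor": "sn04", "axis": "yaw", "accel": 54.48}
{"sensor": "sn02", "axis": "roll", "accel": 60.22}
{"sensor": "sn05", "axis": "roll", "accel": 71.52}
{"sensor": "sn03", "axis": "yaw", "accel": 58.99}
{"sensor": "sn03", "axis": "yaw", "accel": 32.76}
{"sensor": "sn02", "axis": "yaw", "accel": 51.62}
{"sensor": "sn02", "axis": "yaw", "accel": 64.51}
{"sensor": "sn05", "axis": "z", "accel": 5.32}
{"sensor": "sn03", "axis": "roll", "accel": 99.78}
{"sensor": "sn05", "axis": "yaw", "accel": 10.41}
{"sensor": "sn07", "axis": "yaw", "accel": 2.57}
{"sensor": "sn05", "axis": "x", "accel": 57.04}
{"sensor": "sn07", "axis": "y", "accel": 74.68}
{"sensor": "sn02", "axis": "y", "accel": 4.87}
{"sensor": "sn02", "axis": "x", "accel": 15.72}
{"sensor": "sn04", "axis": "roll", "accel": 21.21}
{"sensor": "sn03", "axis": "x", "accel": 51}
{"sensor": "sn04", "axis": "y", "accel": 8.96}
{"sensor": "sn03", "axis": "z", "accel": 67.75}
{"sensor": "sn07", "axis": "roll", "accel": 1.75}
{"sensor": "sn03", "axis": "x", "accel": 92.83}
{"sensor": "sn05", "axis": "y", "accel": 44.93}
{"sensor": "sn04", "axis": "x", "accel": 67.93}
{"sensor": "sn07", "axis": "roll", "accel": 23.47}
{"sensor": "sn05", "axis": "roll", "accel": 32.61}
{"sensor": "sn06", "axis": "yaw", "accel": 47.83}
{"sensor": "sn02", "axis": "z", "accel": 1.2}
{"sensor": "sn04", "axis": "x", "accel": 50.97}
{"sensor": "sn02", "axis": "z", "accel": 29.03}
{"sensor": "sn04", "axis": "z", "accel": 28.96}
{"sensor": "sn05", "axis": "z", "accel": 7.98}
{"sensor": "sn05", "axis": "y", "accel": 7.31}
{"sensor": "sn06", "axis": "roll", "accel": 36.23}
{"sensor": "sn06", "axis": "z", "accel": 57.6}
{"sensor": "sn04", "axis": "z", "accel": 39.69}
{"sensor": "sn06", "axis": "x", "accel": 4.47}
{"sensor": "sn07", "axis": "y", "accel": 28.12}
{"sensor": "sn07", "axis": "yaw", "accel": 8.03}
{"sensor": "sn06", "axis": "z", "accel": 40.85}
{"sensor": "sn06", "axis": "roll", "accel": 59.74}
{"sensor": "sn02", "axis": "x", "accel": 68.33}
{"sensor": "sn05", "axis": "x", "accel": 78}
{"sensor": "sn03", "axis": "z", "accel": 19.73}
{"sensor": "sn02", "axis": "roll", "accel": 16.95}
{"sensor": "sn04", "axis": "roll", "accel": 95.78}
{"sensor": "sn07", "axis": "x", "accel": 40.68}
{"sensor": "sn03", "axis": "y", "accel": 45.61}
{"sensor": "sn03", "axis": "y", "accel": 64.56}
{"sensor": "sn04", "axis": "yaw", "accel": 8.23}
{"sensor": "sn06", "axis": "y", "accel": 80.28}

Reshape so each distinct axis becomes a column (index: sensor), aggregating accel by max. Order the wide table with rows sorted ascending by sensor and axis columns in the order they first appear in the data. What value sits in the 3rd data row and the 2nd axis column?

With rows sorted ascending by sensor, row 3 is sensor=sn04. axis columns in first-appearance order: y, x, z, yaw, roll; column 2 is x.
Long rows with sensor=sn04, axis=x: max(67.93, 50.97) = 67.93.

67.93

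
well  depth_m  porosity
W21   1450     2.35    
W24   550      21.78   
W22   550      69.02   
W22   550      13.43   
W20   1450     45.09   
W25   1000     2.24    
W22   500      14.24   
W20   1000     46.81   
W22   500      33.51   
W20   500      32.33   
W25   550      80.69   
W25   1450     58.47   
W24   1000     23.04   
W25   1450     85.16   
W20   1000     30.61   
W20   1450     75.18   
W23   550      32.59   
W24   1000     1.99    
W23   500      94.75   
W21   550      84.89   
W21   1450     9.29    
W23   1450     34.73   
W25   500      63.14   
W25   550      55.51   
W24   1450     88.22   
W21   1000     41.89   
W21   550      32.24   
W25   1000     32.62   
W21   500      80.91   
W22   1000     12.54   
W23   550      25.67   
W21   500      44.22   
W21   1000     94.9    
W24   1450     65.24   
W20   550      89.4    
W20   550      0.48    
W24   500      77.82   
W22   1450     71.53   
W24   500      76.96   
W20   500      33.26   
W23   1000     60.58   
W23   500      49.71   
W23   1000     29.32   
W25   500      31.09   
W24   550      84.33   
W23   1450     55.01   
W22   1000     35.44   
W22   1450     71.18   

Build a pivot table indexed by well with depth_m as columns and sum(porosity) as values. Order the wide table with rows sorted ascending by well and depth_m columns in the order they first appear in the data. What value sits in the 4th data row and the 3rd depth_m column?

89.90

With rows sorted ascending by well, row 4 is well=W23. depth_m columns in first-appearance order: 1450, 550, 1000, 500; column 3 is 1000.
Long rows with well=W23, depth_m=1000: 60.58 + 29.32 = 89.90.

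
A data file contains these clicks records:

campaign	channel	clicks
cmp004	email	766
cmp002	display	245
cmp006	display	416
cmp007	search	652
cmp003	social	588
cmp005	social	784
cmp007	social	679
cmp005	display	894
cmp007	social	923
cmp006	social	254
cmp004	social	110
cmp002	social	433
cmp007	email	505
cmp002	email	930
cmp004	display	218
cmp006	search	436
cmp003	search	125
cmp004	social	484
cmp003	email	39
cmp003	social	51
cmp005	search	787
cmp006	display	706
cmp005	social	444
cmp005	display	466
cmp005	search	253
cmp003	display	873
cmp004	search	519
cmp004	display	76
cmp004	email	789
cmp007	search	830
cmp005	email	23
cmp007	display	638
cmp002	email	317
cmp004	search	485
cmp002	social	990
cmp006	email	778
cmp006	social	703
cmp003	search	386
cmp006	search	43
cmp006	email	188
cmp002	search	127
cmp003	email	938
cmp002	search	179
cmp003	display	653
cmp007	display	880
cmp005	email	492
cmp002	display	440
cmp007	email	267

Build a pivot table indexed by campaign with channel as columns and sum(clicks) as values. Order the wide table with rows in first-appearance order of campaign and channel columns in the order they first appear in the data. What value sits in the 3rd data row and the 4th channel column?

957

With rows in first-appearance order of campaign, row 3 is campaign=cmp006. channel columns in first-appearance order: email, display, search, social; column 4 is social.
Long rows with campaign=cmp006, channel=social: 254 + 703 = 957.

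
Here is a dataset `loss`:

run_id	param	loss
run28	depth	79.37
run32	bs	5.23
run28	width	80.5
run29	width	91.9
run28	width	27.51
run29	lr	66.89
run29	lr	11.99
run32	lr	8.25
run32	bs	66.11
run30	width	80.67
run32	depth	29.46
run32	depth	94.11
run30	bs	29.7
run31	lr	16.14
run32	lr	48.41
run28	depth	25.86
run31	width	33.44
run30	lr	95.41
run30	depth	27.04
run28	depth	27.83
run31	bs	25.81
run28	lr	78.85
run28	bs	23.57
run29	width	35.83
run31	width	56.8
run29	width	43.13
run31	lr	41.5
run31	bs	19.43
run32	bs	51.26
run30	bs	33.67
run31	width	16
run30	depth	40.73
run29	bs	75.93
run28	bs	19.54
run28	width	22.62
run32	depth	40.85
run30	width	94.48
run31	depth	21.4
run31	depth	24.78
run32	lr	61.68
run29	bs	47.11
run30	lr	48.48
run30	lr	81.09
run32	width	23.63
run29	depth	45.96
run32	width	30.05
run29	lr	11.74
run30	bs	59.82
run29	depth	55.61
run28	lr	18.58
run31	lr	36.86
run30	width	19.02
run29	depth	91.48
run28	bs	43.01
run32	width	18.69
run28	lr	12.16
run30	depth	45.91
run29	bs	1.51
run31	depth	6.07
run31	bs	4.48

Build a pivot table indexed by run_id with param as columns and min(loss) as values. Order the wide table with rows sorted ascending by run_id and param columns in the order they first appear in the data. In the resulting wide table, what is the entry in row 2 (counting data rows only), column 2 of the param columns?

With rows sorted ascending by run_id, row 2 is run_id=run29. param columns in first-appearance order: depth, bs, width, lr; column 2 is bs.
Long rows with run_id=run29, param=bs: min(75.93, 47.11, 1.51) = 1.51.

1.51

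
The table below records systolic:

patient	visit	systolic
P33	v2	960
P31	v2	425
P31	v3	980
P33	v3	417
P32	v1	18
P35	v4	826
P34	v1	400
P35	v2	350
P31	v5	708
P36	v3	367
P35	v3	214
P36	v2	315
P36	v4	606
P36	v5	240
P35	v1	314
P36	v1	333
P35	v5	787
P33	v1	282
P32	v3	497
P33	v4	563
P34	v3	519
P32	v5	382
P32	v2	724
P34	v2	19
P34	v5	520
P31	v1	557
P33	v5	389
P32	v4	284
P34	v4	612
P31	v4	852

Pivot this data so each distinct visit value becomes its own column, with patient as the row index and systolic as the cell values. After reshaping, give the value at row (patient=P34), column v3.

Wide layout: rows indexed by patient, columns are the 5 distinct visit values (v2, v3, v1, v4, v5).
Cell (patient=P34, visit=v3) draws from the long row where patient=P34 and visit=v3, which has systolic=519.

519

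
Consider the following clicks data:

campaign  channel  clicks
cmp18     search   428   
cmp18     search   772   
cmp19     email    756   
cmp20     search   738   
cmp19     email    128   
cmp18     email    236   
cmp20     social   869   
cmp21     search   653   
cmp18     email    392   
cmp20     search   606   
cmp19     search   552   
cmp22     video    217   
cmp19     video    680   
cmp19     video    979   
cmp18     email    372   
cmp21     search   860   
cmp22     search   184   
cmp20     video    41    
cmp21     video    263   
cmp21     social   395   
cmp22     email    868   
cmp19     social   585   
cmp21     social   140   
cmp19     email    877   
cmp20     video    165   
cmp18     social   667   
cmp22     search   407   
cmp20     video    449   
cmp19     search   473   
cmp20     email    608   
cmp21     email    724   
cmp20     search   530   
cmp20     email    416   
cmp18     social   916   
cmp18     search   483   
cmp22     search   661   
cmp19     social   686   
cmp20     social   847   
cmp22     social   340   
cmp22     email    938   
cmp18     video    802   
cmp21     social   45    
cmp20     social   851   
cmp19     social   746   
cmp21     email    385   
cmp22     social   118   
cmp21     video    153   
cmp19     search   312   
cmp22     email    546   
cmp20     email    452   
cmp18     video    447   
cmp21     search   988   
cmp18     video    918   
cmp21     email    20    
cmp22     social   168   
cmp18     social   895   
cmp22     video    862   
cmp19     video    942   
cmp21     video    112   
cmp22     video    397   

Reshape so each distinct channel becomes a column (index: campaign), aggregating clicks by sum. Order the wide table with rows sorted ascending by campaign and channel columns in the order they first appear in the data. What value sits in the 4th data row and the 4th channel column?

With rows sorted ascending by campaign, row 4 is campaign=cmp21. channel columns in first-appearance order: search, email, social, video; column 4 is video.
Long rows with campaign=cmp21, channel=video: 263 + 153 + 112 = 528.

528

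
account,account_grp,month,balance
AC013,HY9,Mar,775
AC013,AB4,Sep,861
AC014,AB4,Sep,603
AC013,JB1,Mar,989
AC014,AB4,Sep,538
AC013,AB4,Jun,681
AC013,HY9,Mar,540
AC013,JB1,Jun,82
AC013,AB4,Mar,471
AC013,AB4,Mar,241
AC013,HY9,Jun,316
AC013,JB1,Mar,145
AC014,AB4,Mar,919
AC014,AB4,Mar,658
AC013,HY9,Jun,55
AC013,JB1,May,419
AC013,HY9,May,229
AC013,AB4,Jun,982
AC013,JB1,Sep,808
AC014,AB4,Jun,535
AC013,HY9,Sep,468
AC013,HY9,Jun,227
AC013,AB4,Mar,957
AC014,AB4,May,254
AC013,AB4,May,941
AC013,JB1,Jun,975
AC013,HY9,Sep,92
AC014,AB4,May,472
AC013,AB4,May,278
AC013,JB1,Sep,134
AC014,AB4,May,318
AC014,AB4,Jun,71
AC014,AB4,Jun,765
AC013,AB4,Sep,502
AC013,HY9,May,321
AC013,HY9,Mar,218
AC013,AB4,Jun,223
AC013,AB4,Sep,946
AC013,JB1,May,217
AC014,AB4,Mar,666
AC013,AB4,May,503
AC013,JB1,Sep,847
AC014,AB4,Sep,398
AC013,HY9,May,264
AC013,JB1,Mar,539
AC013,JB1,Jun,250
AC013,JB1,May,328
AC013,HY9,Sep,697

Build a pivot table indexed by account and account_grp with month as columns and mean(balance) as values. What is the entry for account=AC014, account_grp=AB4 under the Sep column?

513

Rows with account=AC014, account_grp=AB4 and month=Sep: balance values are 603, 538, 398.
(603 + 538 + 398) / 3 = 513.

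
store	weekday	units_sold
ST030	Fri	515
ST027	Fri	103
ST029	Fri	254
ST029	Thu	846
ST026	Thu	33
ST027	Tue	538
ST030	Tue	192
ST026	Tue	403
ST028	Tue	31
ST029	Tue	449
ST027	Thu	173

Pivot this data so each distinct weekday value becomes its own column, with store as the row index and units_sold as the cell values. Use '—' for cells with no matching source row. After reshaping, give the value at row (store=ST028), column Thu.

—

No long-format row has store=ST028 and weekday=Thu, so the cell is —.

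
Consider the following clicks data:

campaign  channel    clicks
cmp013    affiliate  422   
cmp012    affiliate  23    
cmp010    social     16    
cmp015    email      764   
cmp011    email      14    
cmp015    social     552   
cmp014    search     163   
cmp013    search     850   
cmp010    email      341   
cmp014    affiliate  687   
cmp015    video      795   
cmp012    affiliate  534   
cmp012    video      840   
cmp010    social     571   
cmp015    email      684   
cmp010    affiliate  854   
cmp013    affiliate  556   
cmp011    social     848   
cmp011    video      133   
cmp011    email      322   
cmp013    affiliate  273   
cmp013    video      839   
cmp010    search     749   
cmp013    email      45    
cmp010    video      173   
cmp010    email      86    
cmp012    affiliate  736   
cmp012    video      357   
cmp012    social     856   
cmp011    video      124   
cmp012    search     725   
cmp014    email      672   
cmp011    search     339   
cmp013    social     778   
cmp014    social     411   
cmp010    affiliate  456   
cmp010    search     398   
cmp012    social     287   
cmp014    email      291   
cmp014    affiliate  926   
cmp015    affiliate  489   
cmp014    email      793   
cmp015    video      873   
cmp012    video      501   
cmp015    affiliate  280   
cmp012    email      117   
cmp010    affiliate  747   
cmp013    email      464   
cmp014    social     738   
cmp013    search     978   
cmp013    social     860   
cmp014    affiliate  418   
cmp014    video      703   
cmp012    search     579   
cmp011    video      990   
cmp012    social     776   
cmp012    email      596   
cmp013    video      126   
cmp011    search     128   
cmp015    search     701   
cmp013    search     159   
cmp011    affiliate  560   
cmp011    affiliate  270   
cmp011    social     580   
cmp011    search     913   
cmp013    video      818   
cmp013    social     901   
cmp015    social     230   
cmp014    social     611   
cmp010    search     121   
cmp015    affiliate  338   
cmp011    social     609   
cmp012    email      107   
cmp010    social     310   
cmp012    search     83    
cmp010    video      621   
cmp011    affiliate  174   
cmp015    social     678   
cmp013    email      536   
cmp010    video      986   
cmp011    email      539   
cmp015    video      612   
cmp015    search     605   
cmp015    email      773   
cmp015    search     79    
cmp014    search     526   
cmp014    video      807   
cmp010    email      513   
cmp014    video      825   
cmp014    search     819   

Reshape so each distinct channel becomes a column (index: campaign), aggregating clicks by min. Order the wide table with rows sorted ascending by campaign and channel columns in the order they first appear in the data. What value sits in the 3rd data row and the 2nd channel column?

287

With rows sorted ascending by campaign, row 3 is campaign=cmp012. channel columns in first-appearance order: affiliate, social, email, search, video; column 2 is social.
Long rows with campaign=cmp012, channel=social: min(856, 287, 776) = 287.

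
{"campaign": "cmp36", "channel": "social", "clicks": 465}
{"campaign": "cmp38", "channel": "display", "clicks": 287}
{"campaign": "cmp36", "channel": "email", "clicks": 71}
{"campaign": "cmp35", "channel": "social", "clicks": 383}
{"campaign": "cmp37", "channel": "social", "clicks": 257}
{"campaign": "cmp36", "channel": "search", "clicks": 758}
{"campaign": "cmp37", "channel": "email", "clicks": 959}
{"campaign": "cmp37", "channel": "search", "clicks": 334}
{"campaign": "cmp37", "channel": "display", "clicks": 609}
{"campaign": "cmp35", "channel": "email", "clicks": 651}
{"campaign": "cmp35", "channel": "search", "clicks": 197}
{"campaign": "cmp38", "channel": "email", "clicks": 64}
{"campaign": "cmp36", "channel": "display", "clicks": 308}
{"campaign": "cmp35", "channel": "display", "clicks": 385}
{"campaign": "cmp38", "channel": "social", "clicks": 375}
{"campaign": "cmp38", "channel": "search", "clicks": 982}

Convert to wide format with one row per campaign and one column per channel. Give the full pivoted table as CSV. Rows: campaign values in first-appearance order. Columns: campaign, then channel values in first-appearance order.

Columns: campaign plus the 4 distinct channel values (social, display, email, search).
For example, row cmp36 column social takes clicks=465 from the long row (cmp36, social).

campaign,social,display,email,search
cmp36,465,308,71,758
cmp38,375,287,64,982
cmp35,383,385,651,197
cmp37,257,609,959,334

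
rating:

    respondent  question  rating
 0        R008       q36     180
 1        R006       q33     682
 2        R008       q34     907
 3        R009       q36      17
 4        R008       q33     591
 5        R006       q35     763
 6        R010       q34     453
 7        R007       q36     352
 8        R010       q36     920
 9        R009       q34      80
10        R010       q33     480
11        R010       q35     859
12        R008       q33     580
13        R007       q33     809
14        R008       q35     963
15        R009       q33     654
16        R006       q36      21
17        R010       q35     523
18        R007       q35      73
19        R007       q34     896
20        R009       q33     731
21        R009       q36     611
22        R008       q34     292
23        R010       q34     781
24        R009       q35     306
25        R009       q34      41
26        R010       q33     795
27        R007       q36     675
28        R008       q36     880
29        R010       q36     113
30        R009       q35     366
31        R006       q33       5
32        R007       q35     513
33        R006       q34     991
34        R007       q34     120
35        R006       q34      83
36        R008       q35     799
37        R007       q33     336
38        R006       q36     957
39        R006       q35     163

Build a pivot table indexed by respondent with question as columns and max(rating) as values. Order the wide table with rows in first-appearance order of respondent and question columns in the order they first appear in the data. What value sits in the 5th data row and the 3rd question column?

896

With rows in first-appearance order of respondent, row 5 is respondent=R007. question columns in first-appearance order: q36, q33, q34, q35; column 3 is q34.
Long rows with respondent=R007, question=q34: max(896, 120) = 896.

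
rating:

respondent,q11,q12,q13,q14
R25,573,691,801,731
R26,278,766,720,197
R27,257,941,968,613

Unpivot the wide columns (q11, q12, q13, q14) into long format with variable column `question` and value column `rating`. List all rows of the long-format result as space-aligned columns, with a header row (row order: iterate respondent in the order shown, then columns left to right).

respondent  question  rating
R25         q11       573   
R25         q12       691   
R25         q13       801   
R25         q14       731   
R26         q11       278   
R26         q12       766   
R26         q13       720   
R26         q14       197   
R27         q11       257   
R27         q12       941   
R27         q13       968   
R27         q14       613   

Each (respondent, column) pair becomes one row: 3 × 4 = 12 rows.
For example, (R25, q11) → rating=573.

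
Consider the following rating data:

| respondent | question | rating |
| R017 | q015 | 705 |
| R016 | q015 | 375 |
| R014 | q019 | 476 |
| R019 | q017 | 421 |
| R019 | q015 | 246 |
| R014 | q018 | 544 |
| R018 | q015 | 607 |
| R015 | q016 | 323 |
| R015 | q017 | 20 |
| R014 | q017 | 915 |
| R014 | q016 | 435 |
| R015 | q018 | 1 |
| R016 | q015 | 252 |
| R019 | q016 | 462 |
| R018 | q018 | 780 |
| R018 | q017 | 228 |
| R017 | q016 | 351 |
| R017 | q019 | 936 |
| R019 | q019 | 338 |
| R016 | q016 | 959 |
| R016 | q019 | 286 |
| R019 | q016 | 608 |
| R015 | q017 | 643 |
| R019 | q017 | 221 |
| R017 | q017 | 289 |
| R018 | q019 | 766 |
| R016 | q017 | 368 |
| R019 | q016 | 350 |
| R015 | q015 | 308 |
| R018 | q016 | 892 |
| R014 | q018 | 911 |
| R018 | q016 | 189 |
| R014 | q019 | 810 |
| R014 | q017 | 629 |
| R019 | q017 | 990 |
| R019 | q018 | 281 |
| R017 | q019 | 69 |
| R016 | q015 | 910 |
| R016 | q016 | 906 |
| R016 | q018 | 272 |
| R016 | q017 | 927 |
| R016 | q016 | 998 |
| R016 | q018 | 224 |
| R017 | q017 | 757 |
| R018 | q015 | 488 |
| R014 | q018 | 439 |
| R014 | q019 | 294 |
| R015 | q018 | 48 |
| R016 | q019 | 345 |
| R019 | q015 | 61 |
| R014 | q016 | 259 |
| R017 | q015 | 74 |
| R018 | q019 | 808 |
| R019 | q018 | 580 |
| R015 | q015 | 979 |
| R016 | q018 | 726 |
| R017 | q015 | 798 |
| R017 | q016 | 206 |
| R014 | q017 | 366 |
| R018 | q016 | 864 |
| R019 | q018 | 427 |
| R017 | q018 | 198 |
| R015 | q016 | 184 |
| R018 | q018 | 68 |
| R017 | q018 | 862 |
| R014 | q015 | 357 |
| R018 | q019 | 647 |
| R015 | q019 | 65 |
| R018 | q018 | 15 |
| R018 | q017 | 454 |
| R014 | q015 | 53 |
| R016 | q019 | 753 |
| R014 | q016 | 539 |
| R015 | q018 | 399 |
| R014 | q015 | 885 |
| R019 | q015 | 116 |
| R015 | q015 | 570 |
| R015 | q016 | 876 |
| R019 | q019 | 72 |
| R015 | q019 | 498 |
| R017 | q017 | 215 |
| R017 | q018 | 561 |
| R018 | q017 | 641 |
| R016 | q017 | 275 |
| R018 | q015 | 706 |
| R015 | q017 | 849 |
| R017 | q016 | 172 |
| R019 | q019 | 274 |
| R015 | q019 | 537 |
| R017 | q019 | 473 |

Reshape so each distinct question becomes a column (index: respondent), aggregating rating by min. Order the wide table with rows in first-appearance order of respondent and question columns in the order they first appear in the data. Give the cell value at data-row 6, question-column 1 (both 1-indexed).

308

With rows in first-appearance order of respondent, row 6 is respondent=R015. question columns in first-appearance order: q015, q019, q017, q018, q016; column 1 is q015.
Long rows with respondent=R015, question=q015: min(308, 979, 570) = 308.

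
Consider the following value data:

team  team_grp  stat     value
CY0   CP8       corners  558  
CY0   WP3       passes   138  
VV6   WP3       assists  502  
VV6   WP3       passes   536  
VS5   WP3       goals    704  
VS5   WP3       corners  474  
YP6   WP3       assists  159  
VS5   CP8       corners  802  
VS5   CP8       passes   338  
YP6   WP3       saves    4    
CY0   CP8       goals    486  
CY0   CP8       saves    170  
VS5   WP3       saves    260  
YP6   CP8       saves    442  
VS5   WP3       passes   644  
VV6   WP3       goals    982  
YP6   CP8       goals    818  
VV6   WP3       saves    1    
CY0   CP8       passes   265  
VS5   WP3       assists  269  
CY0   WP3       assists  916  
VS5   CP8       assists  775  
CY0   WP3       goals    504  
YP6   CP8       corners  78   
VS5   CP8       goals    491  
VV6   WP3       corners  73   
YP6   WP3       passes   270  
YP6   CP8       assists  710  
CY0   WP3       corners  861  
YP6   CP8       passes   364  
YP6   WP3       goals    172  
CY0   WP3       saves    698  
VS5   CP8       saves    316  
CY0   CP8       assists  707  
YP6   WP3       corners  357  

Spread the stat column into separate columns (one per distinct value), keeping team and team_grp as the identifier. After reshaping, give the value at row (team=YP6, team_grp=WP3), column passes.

Wide layout: rows indexed by team and team_grp, columns are the 5 distinct stat values (corners, passes, assists, goals, saves).
Cell (team=YP6, team_grp=WP3, stat=passes) draws from the long row where team=YP6, team_grp=WP3 and stat=passes, which has value=270.

270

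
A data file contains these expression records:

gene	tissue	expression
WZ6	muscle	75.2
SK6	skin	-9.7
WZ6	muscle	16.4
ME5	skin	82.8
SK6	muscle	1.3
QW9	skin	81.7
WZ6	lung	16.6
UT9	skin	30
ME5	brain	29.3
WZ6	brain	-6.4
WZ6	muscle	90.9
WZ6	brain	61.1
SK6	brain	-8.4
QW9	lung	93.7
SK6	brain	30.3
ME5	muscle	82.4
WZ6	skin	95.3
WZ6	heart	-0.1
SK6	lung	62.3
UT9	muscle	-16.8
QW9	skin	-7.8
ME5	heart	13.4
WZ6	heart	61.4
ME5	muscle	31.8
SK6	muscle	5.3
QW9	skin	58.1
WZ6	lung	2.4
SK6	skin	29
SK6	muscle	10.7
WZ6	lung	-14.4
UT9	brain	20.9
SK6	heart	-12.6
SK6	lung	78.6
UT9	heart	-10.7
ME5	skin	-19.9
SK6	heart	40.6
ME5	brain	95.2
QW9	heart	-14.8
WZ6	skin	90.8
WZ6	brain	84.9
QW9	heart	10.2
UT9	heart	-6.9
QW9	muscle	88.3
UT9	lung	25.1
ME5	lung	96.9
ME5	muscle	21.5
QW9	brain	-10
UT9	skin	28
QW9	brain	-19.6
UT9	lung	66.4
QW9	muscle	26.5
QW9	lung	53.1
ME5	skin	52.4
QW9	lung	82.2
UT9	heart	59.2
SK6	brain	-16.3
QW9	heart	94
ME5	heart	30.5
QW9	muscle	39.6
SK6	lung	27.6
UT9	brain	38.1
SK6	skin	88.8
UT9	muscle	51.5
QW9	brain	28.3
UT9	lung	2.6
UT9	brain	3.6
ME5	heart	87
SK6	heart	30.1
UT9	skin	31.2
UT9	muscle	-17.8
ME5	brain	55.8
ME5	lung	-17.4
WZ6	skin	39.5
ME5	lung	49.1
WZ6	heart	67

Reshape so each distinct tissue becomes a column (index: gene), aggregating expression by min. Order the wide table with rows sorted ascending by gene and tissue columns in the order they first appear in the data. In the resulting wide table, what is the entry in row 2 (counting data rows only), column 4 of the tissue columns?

-19.6

With rows sorted ascending by gene, row 2 is gene=QW9. tissue columns in first-appearance order: muscle, skin, lung, brain, heart; column 4 is brain.
Long rows with gene=QW9, tissue=brain: min(-10, -19.6, 28.3) = -19.6.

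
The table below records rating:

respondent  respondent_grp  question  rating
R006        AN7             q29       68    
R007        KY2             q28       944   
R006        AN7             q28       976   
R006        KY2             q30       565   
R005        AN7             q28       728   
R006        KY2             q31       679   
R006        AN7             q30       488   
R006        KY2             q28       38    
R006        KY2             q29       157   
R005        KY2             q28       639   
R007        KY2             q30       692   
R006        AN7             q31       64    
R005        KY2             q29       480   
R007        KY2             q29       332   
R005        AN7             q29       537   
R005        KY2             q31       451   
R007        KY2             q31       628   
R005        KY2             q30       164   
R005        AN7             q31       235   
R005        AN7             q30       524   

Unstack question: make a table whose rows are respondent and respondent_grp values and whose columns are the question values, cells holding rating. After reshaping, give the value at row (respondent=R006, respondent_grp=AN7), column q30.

488

Wide layout: rows indexed by respondent and respondent_grp, columns are the 4 distinct question values (q29, q28, q30, q31).
Cell (respondent=R006, respondent_grp=AN7, question=q30) draws from the long row where respondent=R006, respondent_grp=AN7 and question=q30, which has rating=488.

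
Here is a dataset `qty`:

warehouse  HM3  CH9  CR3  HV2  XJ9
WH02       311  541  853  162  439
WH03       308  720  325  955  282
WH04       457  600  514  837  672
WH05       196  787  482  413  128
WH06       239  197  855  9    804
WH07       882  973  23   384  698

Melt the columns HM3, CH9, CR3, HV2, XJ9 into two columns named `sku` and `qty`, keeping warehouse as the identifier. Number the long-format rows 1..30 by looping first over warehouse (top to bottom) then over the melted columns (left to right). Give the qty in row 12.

30 rows total (6 × 5). Row 12: index ⌊(12-1)/5⌋ = 2 into warehouse → WH04; (12-1) mod 5 = 1 into the melted columns → CH9.
So row 12 is (WH04, CH9, 600); qty = 600.

600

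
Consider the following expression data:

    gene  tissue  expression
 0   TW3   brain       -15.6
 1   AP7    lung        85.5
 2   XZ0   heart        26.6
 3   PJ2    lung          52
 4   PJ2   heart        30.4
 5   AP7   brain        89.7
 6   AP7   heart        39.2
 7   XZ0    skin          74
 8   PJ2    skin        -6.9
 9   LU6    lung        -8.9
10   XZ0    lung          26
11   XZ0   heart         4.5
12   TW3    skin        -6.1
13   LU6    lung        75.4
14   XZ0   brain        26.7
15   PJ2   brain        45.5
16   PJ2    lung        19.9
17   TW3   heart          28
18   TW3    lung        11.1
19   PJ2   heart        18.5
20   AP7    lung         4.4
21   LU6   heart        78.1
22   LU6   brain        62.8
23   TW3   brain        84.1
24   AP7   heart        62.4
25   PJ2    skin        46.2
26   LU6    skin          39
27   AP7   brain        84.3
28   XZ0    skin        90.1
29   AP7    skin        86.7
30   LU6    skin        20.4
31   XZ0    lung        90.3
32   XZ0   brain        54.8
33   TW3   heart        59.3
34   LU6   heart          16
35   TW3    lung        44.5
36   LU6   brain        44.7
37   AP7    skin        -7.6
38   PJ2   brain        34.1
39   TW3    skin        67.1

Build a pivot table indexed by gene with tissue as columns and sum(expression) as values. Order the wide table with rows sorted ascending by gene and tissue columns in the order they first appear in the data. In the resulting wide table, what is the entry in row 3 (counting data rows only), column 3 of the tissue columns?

With rows sorted ascending by gene, row 3 is gene=PJ2. tissue columns in first-appearance order: brain, lung, heart, skin; column 3 is heart.
Long rows with gene=PJ2, tissue=heart: 30.4 + 18.5 = 48.9.

48.9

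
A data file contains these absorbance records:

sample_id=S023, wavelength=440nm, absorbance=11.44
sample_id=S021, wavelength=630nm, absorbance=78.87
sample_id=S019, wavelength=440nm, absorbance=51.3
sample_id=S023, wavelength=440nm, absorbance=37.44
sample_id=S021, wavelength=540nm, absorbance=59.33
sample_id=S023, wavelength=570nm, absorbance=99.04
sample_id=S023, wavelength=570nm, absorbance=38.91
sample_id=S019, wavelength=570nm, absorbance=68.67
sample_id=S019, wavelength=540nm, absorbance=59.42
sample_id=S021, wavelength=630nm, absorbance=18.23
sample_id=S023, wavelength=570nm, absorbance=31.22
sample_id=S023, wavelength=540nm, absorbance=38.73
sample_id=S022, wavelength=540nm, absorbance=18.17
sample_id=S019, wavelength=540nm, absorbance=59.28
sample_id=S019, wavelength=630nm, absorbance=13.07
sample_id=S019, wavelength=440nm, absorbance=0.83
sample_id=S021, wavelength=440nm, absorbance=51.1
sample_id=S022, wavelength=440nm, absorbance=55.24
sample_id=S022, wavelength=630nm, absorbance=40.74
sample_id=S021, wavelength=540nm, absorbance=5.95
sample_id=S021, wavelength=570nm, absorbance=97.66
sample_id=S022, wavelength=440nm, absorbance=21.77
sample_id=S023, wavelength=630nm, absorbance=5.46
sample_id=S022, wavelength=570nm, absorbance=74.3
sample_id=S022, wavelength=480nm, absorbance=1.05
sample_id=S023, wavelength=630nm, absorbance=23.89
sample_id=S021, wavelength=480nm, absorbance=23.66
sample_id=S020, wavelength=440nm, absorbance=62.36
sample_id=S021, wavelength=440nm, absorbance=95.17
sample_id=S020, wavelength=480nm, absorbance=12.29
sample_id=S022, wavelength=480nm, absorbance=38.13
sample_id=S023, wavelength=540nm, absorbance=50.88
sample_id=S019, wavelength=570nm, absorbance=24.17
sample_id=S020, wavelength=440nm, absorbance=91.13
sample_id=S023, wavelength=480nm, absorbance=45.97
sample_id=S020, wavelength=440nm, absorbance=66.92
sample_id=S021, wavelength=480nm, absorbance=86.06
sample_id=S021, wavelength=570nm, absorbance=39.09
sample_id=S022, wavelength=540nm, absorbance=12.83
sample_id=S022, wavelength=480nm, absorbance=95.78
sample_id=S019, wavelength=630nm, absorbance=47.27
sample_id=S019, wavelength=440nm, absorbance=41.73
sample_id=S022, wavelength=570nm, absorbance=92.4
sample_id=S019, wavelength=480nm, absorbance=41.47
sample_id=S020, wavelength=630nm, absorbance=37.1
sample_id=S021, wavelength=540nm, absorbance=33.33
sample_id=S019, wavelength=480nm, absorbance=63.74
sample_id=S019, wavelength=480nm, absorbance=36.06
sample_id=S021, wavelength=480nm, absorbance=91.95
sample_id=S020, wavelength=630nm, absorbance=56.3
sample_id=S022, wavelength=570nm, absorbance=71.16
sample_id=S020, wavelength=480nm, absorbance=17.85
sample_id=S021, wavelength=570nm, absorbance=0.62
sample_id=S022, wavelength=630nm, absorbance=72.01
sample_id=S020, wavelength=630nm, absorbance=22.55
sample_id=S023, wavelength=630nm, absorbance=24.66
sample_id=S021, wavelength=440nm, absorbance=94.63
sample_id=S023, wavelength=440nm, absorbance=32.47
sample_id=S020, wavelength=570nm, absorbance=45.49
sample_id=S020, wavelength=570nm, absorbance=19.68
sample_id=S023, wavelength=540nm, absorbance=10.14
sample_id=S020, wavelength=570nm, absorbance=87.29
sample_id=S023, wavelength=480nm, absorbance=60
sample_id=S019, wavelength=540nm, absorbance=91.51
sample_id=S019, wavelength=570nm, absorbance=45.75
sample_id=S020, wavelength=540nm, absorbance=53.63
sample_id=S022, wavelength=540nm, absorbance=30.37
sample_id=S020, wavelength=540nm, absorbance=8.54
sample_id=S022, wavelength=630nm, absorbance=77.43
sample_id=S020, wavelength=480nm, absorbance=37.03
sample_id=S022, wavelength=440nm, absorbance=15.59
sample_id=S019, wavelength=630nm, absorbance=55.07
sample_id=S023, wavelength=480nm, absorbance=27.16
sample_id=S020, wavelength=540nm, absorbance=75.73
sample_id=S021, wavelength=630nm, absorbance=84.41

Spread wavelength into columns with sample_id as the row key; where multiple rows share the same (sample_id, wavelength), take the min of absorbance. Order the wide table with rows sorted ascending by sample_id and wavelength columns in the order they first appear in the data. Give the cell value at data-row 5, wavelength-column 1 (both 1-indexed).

With rows sorted ascending by sample_id, row 5 is sample_id=S023. wavelength columns in first-appearance order: 440nm, 630nm, 540nm, 570nm, 480nm; column 1 is 440nm.
Long rows with sample_id=S023, wavelength=440nm: min(11.44, 37.44, 32.47) = 11.44.

11.44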